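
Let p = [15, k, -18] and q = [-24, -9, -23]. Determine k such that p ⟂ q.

p · q = 15·(-24) + k·(-9) + (-18)·(-23) = 54 - 9k
Set equal to 0: -9k = -54, so k = 6.

6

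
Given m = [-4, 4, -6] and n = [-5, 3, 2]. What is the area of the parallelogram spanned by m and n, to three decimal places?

46.733

i: 4·2 - (-6)·3 = 8 - (-18) = 26
j: (-6)·(-5) - (-4)·2 = 30 - (-8) = 38
k: (-4)·3 - 4·(-5) = -12 - (-20) = 8
m × n = (26, 38, 8)
|m × n| = √(26² + 38² + 8²) = √2184 ≈ 46.7333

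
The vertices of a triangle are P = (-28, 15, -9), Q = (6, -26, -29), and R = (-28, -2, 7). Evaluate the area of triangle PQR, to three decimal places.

PQ = (34, -41, -20),  PR = (0, -17, 16)
i: (-41)·16 - (-20)·(-17) = -656 - 340 = -996
j: (-20)·0 - 34·16 = 0 - 544 = -544
k: 34·(-17) - (-41)·0 = -578 - 0 = -578
PQ × PR = (-996, -544, -578)
|PQ × PR| = √1622036 ≈ 1273.5918
area = ½ · 1273.5918 ≈ 636.796

636.796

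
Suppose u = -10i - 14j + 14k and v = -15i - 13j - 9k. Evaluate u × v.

(308, -300, -80)

i: (-14)·(-9) - 14·(-13) = 126 - (-182) = 308
j: 14·(-15) - (-10)·(-9) = -210 - 90 = -300
k: (-10)·(-13) - (-14)·(-15) = 130 - 210 = -80
u × v = (308, -300, -80)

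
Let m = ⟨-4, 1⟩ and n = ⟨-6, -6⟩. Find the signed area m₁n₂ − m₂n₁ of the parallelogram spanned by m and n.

(-4)·(-6) - 1·(-6) = 24 - (-6) = 30

30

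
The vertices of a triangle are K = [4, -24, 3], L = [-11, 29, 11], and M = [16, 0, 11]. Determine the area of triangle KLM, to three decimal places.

522.613

KL = (-15, 53, 8),  KM = (12, 24, 8)
i: 53·8 - 8·24 = 424 - 192 = 232
j: 8·12 - (-15)·8 = 96 - (-120) = 216
k: (-15)·24 - 53·12 = -360 - 636 = -996
KL × KM = (232, 216, -996)
|KL × KM| = √1092496 ≈ 1045.2253
area = ½ · 1045.2253 ≈ 522.613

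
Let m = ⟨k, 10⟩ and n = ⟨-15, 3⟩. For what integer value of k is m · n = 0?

m · n = k·(-15) + 10·3 = 30 - 15k
Set equal to 0: -15k = -30, so k = 2.

2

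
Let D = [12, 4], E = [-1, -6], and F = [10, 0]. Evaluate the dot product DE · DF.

66

DE = E − D = (-13, -10)
DF = F − D = (-2, -4)
DE · DF = (-13)·(-2) + (-10)·(-4) = 26 + 40 = 66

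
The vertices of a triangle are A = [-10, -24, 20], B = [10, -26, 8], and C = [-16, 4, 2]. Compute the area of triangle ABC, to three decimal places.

AB = (20, -2, -12),  AC = (-6, 28, -18)
i: (-2)·(-18) - (-12)·28 = 36 - (-336) = 372
j: (-12)·(-6) - 20·(-18) = 72 - (-360) = 432
k: 20·28 - (-2)·(-6) = 560 - 12 = 548
AB × AC = (372, 432, 548)
|AB × AC| = √625312 ≈ 790.7667
area = ½ · 790.7667 ≈ 395.383

395.383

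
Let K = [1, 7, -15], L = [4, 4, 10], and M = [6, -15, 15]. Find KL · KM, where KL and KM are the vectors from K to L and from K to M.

831

KL = L − K = (3, -3, 25)
KM = M − K = (5, -22, 30)
KL · KM = 3·5 + (-3)·(-22) + 25·30 = 15 + 66 + 750 = 831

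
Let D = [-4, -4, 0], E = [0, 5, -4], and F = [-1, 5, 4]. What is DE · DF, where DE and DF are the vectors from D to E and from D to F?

77

DE = E − D = (4, 9, -4)
DF = F − D = (3, 9, 4)
DE · DF = 4·3 + 9·9 + (-4)·4 = 12 + 81 - 16 = 77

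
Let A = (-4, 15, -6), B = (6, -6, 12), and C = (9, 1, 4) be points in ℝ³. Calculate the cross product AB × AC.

AB = (10, -21, 18)
AC = (13, -14, 10)
i: (-21)·10 - 18·(-14) = -210 - (-252) = 42
j: 18·13 - 10·10 = 234 - 100 = 134
k: 10·(-14) - (-21)·13 = -140 - (-273) = 133
AB × AC = (42, 134, 133)

(42, 134, 133)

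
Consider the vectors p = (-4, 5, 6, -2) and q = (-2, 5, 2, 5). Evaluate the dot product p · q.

35

p · q = (-4)·(-2) + 5·5 + 6·2 + (-2)·5 = 8 + 25 + 12 - 10 = 35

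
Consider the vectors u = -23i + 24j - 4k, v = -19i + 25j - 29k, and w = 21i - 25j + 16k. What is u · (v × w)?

355

v × w:
i: 25·16 - (-29)·(-25) = 400 - 725 = -325
j: (-29)·21 - (-19)·16 = -609 - (-304) = -305
k: (-19)·(-25) - 25·21 = 475 - 525 = -50
v × w = (-325, -305, -50)
u · (v × w) = (-23)·(-325) + 24·(-305) + (-4)·(-50) = 7475 - 7320 + 200 = 355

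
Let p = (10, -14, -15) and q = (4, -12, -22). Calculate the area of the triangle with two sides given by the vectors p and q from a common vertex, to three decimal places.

107.331

i: (-14)·(-22) - (-15)·(-12) = 308 - 180 = 128
j: (-15)·4 - 10·(-22) = -60 - (-220) = 160
k: 10·(-12) - (-14)·4 = -120 - (-56) = -64
p × q = (128, 160, -64)
|p × q| = √(128² + 160² + (-64)²) = √46080 ≈ 214.6625
area = ½ · 214.6625 ≈ 107.331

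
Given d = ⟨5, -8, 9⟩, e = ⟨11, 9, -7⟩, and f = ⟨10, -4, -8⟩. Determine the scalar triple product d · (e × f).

e × f:
i: 9·(-8) - (-7)·(-4) = -72 - 28 = -100
j: (-7)·10 - 11·(-8) = -70 - (-88) = 18
k: 11·(-4) - 9·10 = -44 - 90 = -134
e × f = (-100, 18, -134)
d · (e × f) = 5·(-100) + (-8)·18 + 9·(-134) = -500 - 144 - 1206 = -1850

-1850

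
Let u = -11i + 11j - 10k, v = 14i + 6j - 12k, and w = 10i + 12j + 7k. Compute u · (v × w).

-5524

v × w:
i: 6·7 - (-12)·12 = 42 - (-144) = 186
j: (-12)·10 - 14·7 = -120 - 98 = -218
k: 14·12 - 6·10 = 168 - 60 = 108
v × w = (186, -218, 108)
u · (v × w) = (-11)·186 + 11·(-218) + (-10)·108 = -2046 - 2398 - 1080 = -5524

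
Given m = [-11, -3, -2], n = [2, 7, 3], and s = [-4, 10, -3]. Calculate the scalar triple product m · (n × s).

n × s:
i: 7·(-3) - 3·10 = -21 - 30 = -51
j: 3·(-4) - 2·(-3) = -12 - (-6) = -6
k: 2·10 - 7·(-4) = 20 - (-28) = 48
n × s = (-51, -6, 48)
m · (n × s) = (-11)·(-51) + (-3)·(-6) + (-2)·48 = 561 + 18 - 96 = 483

483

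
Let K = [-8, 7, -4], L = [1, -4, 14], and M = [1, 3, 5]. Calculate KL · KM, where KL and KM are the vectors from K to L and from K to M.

KL = L − K = (9, -11, 18)
KM = M − K = (9, -4, 9)
KL · KM = 9·9 + (-11)·(-4) + 18·9 = 81 + 44 + 162 = 287

287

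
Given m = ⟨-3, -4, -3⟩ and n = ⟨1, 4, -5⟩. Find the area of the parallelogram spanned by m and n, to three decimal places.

i: (-4)·(-5) - (-3)·4 = 20 - (-12) = 32
j: (-3)·1 - (-3)·(-5) = -3 - 15 = -18
k: (-3)·4 - (-4)·1 = -12 - (-4) = -8
m × n = (32, -18, -8)
|m × n| = √(32² + (-18)² + (-8)²) = √1412 ≈ 37.5766

37.577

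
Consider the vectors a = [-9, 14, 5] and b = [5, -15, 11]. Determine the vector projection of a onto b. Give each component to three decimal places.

(-2.695, 8.086, -5.930)

a · b = (-9)·5 + 14·(-15) + 5·11 = -45 - 210 + 55 = -200
|b|² = 25 + 225 + 121 = 371
proj_b a = (-200/371) · (5, -15, 11) ≈ (-2.695, 8.086, -5.930)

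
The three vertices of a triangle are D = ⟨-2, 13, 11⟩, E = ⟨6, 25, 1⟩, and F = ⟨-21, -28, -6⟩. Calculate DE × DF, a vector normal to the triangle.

(-614, 326, -100)

DE = (8, 12, -10)
DF = (-19, -41, -17)
i: 12·(-17) - (-10)·(-41) = -204 - 410 = -614
j: (-10)·(-19) - 8·(-17) = 190 - (-136) = 326
k: 8·(-41) - 12·(-19) = -328 - (-228) = -100
DE × DF = (-614, 326, -100)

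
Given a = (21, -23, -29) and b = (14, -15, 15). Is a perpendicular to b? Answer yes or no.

a · b = 21·14 + (-23)·(-15) + (-29)·15 = 294 + 345 - 435 = 204
Nonzero, so the vectors are not orthogonal.

no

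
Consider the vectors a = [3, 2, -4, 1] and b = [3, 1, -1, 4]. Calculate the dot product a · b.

19

a · b = 3·3 + 2·1 + (-4)·(-1) + 1·4 = 9 + 2 + 4 + 4 = 19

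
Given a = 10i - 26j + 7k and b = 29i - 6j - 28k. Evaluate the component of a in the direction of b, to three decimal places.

a · b = 10·29 + (-26)·(-6) + 7·(-28) = 290 + 156 - 196 = 250
|b| = √(841 + 36 + 784) = √1661 ≈ 40.7554
comp_b a = 250 / √1661 ≈ 6.134

6.134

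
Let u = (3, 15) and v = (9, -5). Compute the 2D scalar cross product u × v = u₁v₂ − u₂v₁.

3·(-5) - 15·9 = -15 - 135 = -150

-150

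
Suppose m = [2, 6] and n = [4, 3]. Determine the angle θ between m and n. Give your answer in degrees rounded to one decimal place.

34.7

m · n = 2·4 + 6·3 = 8 + 18 = 26
|m|² = 4 + 36 = 40,  |m| = √40 ≈ 6.324555
|n|² = 16 + 9 = 25,  |n| = √25 ≈ 5.000000
cos θ = 26 / (6.324555 · 5.000000) ≈ 0.82219
θ = arccos(0.82219) ≈ 34.7°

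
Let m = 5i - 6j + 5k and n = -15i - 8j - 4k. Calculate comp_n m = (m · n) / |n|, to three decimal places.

-2.691

m · n = 5·(-15) + (-6)·(-8) + 5·(-4) = -75 + 48 - 20 = -47
|n| = √(225 + 64 + 16) = √305 ≈ 17.4642
comp_n m = -47 / √305 ≈ -2.691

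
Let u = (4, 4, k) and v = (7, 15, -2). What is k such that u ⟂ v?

44

u · v = 4·7 + 4·15 + k·(-2) = 88 - 2k
Set equal to 0: -2k = -88, so k = 44.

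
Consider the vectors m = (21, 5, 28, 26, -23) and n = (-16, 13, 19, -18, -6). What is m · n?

-69

m · n = 21·(-16) + 5·13 + 28·19 + 26·(-18) + (-23)·(-6) = -336 + 65 + 532 - 468 + 138 = -69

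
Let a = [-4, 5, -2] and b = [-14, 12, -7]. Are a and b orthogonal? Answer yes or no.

a · b = (-4)·(-14) + 5·12 + (-2)·(-7) = 56 + 60 + 14 = 130
Nonzero, so the vectors are not orthogonal.

no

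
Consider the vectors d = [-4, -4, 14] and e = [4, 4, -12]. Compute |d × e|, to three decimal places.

i: (-4)·(-12) - 14·4 = 48 - 56 = -8
j: 14·4 - (-4)·(-12) = 56 - 48 = 8
k: (-4)·4 - (-4)·4 = -16 - (-16) = 0
d × e = (-8, 8, 0)
|d × e| = √((-8)² + 8² + 0²) = √128 ≈ 11.3137

11.314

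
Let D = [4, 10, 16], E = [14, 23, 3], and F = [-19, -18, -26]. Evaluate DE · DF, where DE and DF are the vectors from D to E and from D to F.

-48

DE = E − D = (10, 13, -13)
DF = F − D = (-23, -28, -42)
DE · DF = 10·(-23) + 13·(-28) + (-13)·(-42) = -230 - 364 + 546 = -48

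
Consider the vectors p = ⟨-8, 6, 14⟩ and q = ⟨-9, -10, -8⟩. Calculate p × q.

(92, -190, 134)

i: 6·(-8) - 14·(-10) = -48 - (-140) = 92
j: 14·(-9) - (-8)·(-8) = -126 - 64 = -190
k: (-8)·(-10) - 6·(-9) = 80 - (-54) = 134
p × q = (92, -190, 134)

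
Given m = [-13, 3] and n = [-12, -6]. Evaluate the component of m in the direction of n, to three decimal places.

m · n = (-13)·(-12) + 3·(-6) = 156 - 18 = 138
|n| = √(144 + 36) = √180 ≈ 13.4164
comp_n m = 138 / √180 ≈ 10.286

10.286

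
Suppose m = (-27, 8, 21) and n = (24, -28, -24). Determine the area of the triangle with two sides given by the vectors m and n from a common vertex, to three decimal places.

352.011

i: 8·(-24) - 21·(-28) = -192 - (-588) = 396
j: 21·24 - (-27)·(-24) = 504 - 648 = -144
k: (-27)·(-28) - 8·24 = 756 - 192 = 564
m × n = (396, -144, 564)
|m × n| = √(396² + (-144)² + 564²) = √495648 ≈ 704.0227
area = ½ · 704.0227 ≈ 352.011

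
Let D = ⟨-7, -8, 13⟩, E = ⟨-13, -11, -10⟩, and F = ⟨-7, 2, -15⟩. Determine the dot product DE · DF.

614

DE = E − D = (-6, -3, -23)
DF = F − D = (0, 10, -28)
DE · DF = (-6)·0 + (-3)·10 + (-23)·(-28) = 0 - 30 + 644 = 614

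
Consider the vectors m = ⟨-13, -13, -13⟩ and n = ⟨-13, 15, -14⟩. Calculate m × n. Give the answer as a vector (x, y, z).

(377, -13, -364)

i: (-13)·(-14) - (-13)·15 = 182 - (-195) = 377
j: (-13)·(-13) - (-13)·(-14) = 169 - 182 = -13
k: (-13)·15 - (-13)·(-13) = -195 - 169 = -364
m × n = (377, -13, -364)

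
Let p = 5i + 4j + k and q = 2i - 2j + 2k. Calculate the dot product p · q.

4

p · q = 5·2 + 4·(-2) + 1·2 = 10 - 8 + 2 = 4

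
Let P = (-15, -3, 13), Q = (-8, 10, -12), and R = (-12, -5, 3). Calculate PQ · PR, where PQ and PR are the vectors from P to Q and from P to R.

PQ = Q − P = (7, 13, -25)
PR = R − P = (3, -2, -10)
PQ · PR = 7·3 + 13·(-2) + (-25)·(-10) = 21 - 26 + 250 = 245

245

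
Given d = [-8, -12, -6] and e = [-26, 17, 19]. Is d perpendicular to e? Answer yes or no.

no

d · e = (-8)·(-26) + (-12)·17 + (-6)·19 = 208 - 204 - 114 = -110
Nonzero, so the vectors are not orthogonal.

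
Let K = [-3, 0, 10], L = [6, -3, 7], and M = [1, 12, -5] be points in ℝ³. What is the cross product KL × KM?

KL = (9, -3, -3)
KM = (4, 12, -15)
i: (-3)·(-15) - (-3)·12 = 45 - (-36) = 81
j: (-3)·4 - 9·(-15) = -12 - (-135) = 123
k: 9·12 - (-3)·4 = 108 - (-12) = 120
KL × KM = (81, 123, 120)

(81, 123, 120)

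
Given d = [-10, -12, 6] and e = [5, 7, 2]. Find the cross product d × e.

(-66, 50, -10)

i: (-12)·2 - 6·7 = -24 - 42 = -66
j: 6·5 - (-10)·2 = 30 - (-20) = 50
k: (-10)·7 - (-12)·5 = -70 - (-60) = -10
d × e = (-66, 50, -10)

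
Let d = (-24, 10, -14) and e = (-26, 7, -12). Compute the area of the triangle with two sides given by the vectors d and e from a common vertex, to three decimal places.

60.671

i: 10·(-12) - (-14)·7 = -120 - (-98) = -22
j: (-14)·(-26) - (-24)·(-12) = 364 - 288 = 76
k: (-24)·7 - 10·(-26) = -168 - (-260) = 92
d × e = (-22, 76, 92)
|d × e| = √((-22)² + 76² + 92²) = √14724 ≈ 121.3425
area = ½ · 121.3425 ≈ 60.671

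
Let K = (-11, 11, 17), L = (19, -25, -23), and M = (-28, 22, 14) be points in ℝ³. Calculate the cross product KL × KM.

KL = (30, -36, -40)
KM = (-17, 11, -3)
i: (-36)·(-3) - (-40)·11 = 108 - (-440) = 548
j: (-40)·(-17) - 30·(-3) = 680 - (-90) = 770
k: 30·11 - (-36)·(-17) = 330 - 612 = -282
KL × KM = (548, 770, -282)

(548, 770, -282)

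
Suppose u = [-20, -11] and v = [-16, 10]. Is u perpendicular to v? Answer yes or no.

u · v = (-20)·(-16) + (-11)·10 = 320 - 110 = 210
Nonzero, so the vectors are not orthogonal.

no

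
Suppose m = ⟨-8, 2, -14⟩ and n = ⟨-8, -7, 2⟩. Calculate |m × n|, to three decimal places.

174.367

i: 2·2 - (-14)·(-7) = 4 - 98 = -94
j: (-14)·(-8) - (-8)·2 = 112 - (-16) = 128
k: (-8)·(-7) - 2·(-8) = 56 - (-16) = 72
m × n = (-94, 128, 72)
|m × n| = √((-94)² + 128² + 72²) = √30404 ≈ 174.3674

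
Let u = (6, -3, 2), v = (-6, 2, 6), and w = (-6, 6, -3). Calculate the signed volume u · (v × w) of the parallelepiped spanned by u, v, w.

-138

v × w:
i: 2·(-3) - 6·6 = -6 - 36 = -42
j: 6·(-6) - (-6)·(-3) = -36 - 18 = -54
k: (-6)·6 - 2·(-6) = -36 - (-12) = -24
v × w = (-42, -54, -24)
u · (v × w) = 6·(-42) + (-3)·(-54) + 2·(-24) = -252 + 162 - 48 = -138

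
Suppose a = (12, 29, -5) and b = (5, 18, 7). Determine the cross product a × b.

i: 29·7 - (-5)·18 = 203 - (-90) = 293
j: (-5)·5 - 12·7 = -25 - 84 = -109
k: 12·18 - 29·5 = 216 - 145 = 71
a × b = (293, -109, 71)

(293, -109, 71)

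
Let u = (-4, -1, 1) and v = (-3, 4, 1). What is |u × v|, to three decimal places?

19.672

i: (-1)·1 - 1·4 = -1 - 4 = -5
j: 1·(-3) - (-4)·1 = -3 - (-4) = 1
k: (-4)·4 - (-1)·(-3) = -16 - 3 = -19
u × v = (-5, 1, -19)
|u × v| = √((-5)² + 1² + (-19)²) = √387 ≈ 19.6723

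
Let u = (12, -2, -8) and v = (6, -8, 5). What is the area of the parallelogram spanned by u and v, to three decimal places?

i: (-2)·5 - (-8)·(-8) = -10 - 64 = -74
j: (-8)·6 - 12·5 = -48 - 60 = -108
k: 12·(-8) - (-2)·6 = -96 - (-12) = -84
u × v = (-74, -108, -84)
|u × v| = √((-74)² + (-108)² + (-84)²) = √24196 ≈ 155.5506

155.551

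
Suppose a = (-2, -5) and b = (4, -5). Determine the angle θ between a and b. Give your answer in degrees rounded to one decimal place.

60.5

a · b = (-2)·4 + (-5)·(-5) = -8 + 25 = 17
|a|² = 4 + 25 = 29,  |a| = √29 ≈ 5.385165
|b|² = 16 + 25 = 41,  |b| = √41 ≈ 6.403124
cos θ = 17 / (5.385165 · 6.403124) ≈ 0.49301
θ = arccos(0.49301) ≈ 60.5°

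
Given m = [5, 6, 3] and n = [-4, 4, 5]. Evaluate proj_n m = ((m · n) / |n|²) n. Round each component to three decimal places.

m · n = 5·(-4) + 6·4 + 3·5 = -20 + 24 + 15 = 19
|n|² = 16 + 16 + 25 = 57
proj_n m = (19/57) · (-4, 4, 5) ≈ (-1.333, 1.333, 1.667)

(-1.333, 1.333, 1.667)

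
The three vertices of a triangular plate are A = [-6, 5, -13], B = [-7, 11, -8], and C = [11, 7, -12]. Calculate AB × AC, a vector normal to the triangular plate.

AB = (-1, 6, 5)
AC = (17, 2, 1)
i: 6·1 - 5·2 = 6 - 10 = -4
j: 5·17 - (-1)·1 = 85 - (-1) = 86
k: (-1)·2 - 6·17 = -2 - 102 = -104
AB × AC = (-4, 86, -104)

(-4, 86, -104)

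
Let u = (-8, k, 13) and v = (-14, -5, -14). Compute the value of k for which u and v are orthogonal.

u · v = (-8)·(-14) + k·(-5) + 13·(-14) = -70 - 5k
Set equal to 0: -5k = 70, so k = -14.

-14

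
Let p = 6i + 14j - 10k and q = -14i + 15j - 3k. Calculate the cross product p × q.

(108, 158, 286)

i: 14·(-3) - (-10)·15 = -42 - (-150) = 108
j: (-10)·(-14) - 6·(-3) = 140 - (-18) = 158
k: 6·15 - 14·(-14) = 90 - (-196) = 286
p × q = (108, 158, 286)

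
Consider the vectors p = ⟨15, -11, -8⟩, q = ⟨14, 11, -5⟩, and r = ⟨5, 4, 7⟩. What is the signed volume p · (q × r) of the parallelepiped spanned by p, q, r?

2800

q × r:
i: 11·7 - (-5)·4 = 77 - (-20) = 97
j: (-5)·5 - 14·7 = -25 - 98 = -123
k: 14·4 - 11·5 = 56 - 55 = 1
q × r = (97, -123, 1)
p · (q × r) = 15·97 + (-11)·(-123) + (-8)·1 = 1455 + 1353 - 8 = 2800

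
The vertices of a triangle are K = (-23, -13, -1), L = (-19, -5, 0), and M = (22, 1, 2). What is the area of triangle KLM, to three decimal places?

152.975

KL = (4, 8, 1),  KM = (45, 14, 3)
i: 8·3 - 1·14 = 24 - 14 = 10
j: 1·45 - 4·3 = 45 - 12 = 33
k: 4·14 - 8·45 = 56 - 360 = -304
KL × KM = (10, 33, -304)
|KL × KM| = √93605 ≈ 305.9493
area = ½ · 305.9493 ≈ 152.975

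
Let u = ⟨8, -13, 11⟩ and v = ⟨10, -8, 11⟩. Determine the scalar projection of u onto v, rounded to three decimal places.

u · v = 8·10 + (-13)·(-8) + 11·11 = 80 + 104 + 121 = 305
|v| = √(100 + 64 + 121) = √285 ≈ 16.8819
comp_v u = 305 / √285 ≈ 18.067

18.067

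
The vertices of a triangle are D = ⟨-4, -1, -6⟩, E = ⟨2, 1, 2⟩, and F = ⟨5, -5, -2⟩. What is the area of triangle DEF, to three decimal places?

37.643

DE = (6, 2, 8),  DF = (9, -4, 4)
i: 2·4 - 8·(-4) = 8 - (-32) = 40
j: 8·9 - 6·4 = 72 - 24 = 48
k: 6·(-4) - 2·9 = -24 - 18 = -42
DE × DF = (40, 48, -42)
|DE × DF| = √5668 ≈ 75.2861
area = ½ · 75.2861 ≈ 37.643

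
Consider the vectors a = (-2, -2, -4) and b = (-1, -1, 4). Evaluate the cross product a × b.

(-12, 12, 0)

i: (-2)·4 - (-4)·(-1) = -8 - 4 = -12
j: (-4)·(-1) - (-2)·4 = 4 - (-8) = 12
k: (-2)·(-1) - (-2)·(-1) = 2 - 2 = 0
a × b = (-12, 12, 0)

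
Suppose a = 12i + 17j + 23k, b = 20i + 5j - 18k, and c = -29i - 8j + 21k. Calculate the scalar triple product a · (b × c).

921

b × c:
i: 5·21 - (-18)·(-8) = 105 - 144 = -39
j: (-18)·(-29) - 20·21 = 522 - 420 = 102
k: 20·(-8) - 5·(-29) = -160 - (-145) = -15
b × c = (-39, 102, -15)
a · (b × c) = 12·(-39) + 17·102 + 23·(-15) = -468 + 1734 - 345 = 921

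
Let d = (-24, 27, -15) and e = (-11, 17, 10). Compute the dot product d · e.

573

d · e = (-24)·(-11) + 27·17 + (-15)·10 = 264 + 459 - 150 = 573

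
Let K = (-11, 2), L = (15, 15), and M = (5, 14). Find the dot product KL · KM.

KL = L − K = (26, 13)
KM = M − K = (16, 12)
KL · KM = 26·16 + 13·12 = 416 + 156 = 572

572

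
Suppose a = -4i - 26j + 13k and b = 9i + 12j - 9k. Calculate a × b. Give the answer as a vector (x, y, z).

(78, 81, 186)

i: (-26)·(-9) - 13·12 = 234 - 156 = 78
j: 13·9 - (-4)·(-9) = 117 - 36 = 81
k: (-4)·12 - (-26)·9 = -48 - (-234) = 186
a × b = (78, 81, 186)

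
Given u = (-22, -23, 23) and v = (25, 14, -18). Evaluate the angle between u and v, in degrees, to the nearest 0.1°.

165.4

u · v = (-22)·25 + (-23)·14 + 23·(-18) = -550 - 322 - 414 = -1286
|u|² = 484 + 529 + 529 = 1542,  |u| = √1542 ≈ 39.268308
|v|² = 625 + 196 + 324 = 1145,  |v| = √1145 ≈ 33.837849
cos θ = -1286 / (39.268308 · 33.837849) ≈ -0.96782
θ = arccos(-0.96782) ≈ 165.4°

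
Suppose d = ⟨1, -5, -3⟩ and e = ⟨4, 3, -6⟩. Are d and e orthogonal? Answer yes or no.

no

d · e = 1·4 + (-5)·3 + (-3)·(-6) = 4 - 15 + 18 = 7
Nonzero, so the vectors are not orthogonal.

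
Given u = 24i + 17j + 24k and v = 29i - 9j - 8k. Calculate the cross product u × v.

i: 17·(-8) - 24·(-9) = -136 - (-216) = 80
j: 24·29 - 24·(-8) = 696 - (-192) = 888
k: 24·(-9) - 17·29 = -216 - 493 = -709
u × v = (80, 888, -709)

(80, 888, -709)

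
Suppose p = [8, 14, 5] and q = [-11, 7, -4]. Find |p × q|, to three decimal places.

i: 14·(-4) - 5·7 = -56 - 35 = -91
j: 5·(-11) - 8·(-4) = -55 - (-32) = -23
k: 8·7 - 14·(-11) = 56 - (-154) = 210
p × q = (-91, -23, 210)
|p × q| = √((-91)² + (-23)² + 210²) = √52910 ≈ 230.0217

230.022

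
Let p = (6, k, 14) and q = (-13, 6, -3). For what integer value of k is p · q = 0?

p · q = 6·(-13) + k·6 + 14·(-3) = -120 + 6k
Set equal to 0: 6k = 120, so k = 20.

20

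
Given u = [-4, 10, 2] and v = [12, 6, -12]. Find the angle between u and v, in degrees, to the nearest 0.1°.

u · v = (-4)·12 + 10·6 + 2·(-12) = -48 + 60 - 24 = -12
|u|² = 16 + 100 + 4 = 120,  |u| = √120 ≈ 10.954451
|v|² = 144 + 36 + 144 = 324,  |v| = √324 ≈ 18.000000
cos θ = -12 / (10.954451 · 18.000000) ≈ -0.06086
θ = arccos(-0.06086) ≈ 93.5°

93.5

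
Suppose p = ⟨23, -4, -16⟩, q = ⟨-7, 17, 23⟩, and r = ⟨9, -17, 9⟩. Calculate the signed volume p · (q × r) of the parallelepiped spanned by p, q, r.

11976

q × r:
i: 17·9 - 23·(-17) = 153 - (-391) = 544
j: 23·9 - (-7)·9 = 207 - (-63) = 270
k: (-7)·(-17) - 17·9 = 119 - 153 = -34
q × r = (544, 270, -34)
p · (q × r) = 23·544 + (-4)·270 + (-16)·(-34) = 12512 - 1080 + 544 = 11976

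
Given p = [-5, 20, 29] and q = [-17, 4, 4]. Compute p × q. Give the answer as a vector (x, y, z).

(-36, -473, 320)

i: 20·4 - 29·4 = 80 - 116 = -36
j: 29·(-17) - (-5)·4 = -493 - (-20) = -473
k: (-5)·4 - 20·(-17) = -20 - (-340) = 320
p × q = (-36, -473, 320)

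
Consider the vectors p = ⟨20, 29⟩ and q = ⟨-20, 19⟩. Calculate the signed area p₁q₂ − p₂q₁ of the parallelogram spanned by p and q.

960

20·19 - 29·(-20) = 380 - (-580) = 960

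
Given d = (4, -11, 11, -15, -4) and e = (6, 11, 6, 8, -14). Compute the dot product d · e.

-95

d · e = 4·6 + (-11)·11 + 11·6 + (-15)·8 + (-4)·(-14) = 24 - 121 + 66 - 120 + 56 = -95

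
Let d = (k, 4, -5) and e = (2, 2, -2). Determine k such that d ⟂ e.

d · e = k·2 + 4·2 + (-5)·(-2) = 18 + 2k
Set equal to 0: 2k = -18, so k = -9.

-9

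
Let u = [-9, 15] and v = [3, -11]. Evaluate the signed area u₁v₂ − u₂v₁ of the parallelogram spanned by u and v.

54

(-9)·(-11) - 15·3 = 99 - 45 = 54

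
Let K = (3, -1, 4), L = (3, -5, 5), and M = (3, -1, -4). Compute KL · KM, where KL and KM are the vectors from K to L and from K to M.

KL = L − K = (0, -4, 1)
KM = M − K = (0, 0, -8)
KL · KM = 0·0 + (-4)·0 + 1·(-8) = 0 + 0 - 8 = -8

-8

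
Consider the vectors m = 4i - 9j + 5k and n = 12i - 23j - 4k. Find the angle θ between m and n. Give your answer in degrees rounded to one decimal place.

35.9

m · n = 4·12 + (-9)·(-23) + 5·(-4) = 48 + 207 - 20 = 235
|m|² = 16 + 81 + 25 = 122,  |m| = √122 ≈ 11.045361
|n|² = 144 + 529 + 16 = 689,  |n| = √689 ≈ 26.248809
cos θ = 235 / (11.045361 · 26.248809) ≈ 0.81055
θ = arccos(0.81055) ≈ 35.9°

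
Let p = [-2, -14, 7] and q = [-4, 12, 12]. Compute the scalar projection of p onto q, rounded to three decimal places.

p · q = (-2)·(-4) + (-14)·12 + 7·12 = 8 - 168 + 84 = -76
|q| = √(16 + 144 + 144) = √304 ≈ 17.4356
comp_q p = -76 / √304 ≈ -4.359

-4.359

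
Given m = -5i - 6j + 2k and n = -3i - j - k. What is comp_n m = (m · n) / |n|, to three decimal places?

m · n = (-5)·(-3) + (-6)·(-1) + 2·(-1) = 15 + 6 - 2 = 19
|n| = √(9 + 1 + 1) = √11 ≈ 3.3166
comp_n m = 19 / √11 ≈ 5.729

5.729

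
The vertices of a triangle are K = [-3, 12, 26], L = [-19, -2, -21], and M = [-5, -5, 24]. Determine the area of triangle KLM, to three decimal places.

405.531

KL = (-16, -14, -47),  KM = (-2, -17, -2)
i: (-14)·(-2) - (-47)·(-17) = 28 - 799 = -771
j: (-47)·(-2) - (-16)·(-2) = 94 - 32 = 62
k: (-16)·(-17) - (-14)·(-2) = 272 - 28 = 244
KL × KM = (-771, 62, 244)
|KL × KM| = √657821 ≈ 811.0616
area = ½ · 811.0616 ≈ 405.531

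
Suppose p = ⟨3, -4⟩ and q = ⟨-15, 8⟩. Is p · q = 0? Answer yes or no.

no

p · q = 3·(-15) + (-4)·8 = -45 - 32 = -77
Nonzero, so the vectors are not orthogonal.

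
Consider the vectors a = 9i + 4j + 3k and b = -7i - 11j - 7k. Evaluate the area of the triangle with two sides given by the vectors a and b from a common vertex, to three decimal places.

i: 4·(-7) - 3·(-11) = -28 - (-33) = 5
j: 3·(-7) - 9·(-7) = -21 - (-63) = 42
k: 9·(-11) - 4·(-7) = -99 - (-28) = -71
a × b = (5, 42, -71)
|a × b| = √(5² + 42² + (-71)²) = √6830 ≈ 82.6438
area = ½ · 82.6438 ≈ 41.322

41.322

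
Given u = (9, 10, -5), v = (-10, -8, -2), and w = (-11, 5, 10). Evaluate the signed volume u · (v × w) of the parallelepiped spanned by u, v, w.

1280

v × w:
i: (-8)·10 - (-2)·5 = -80 - (-10) = -70
j: (-2)·(-11) - (-10)·10 = 22 - (-100) = 122
k: (-10)·5 - (-8)·(-11) = -50 - 88 = -138
v × w = (-70, 122, -138)
u · (v × w) = 9·(-70) + 10·122 + (-5)·(-138) = -630 + 1220 + 690 = 1280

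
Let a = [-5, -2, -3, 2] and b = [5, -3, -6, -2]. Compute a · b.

-5

a · b = (-5)·5 + (-2)·(-3) + (-3)·(-6) + 2·(-2) = -25 + 6 + 18 - 4 = -5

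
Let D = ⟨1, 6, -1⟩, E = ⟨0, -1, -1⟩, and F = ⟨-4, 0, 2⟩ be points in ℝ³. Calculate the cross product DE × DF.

DE = (-1, -7, 0)
DF = (-5, -6, 3)
i: (-7)·3 - 0·(-6) = -21 - 0 = -21
j: 0·(-5) - (-1)·3 = 0 - (-3) = 3
k: (-1)·(-6) - (-7)·(-5) = 6 - 35 = -29
DE × DF = (-21, 3, -29)

(-21, 3, -29)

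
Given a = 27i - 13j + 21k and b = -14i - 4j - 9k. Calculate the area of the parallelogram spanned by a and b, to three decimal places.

356.514

i: (-13)·(-9) - 21·(-4) = 117 - (-84) = 201
j: 21·(-14) - 27·(-9) = -294 - (-243) = -51
k: 27·(-4) - (-13)·(-14) = -108 - 182 = -290
a × b = (201, -51, -290)
|a × b| = √(201² + (-51)² + (-290)²) = √127102 ≈ 356.5137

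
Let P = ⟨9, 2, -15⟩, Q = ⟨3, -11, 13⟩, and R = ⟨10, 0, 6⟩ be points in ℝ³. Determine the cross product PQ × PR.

PQ = (-6, -13, 28)
PR = (1, -2, 21)
i: (-13)·21 - 28·(-2) = -273 - (-56) = -217
j: 28·1 - (-6)·21 = 28 - (-126) = 154
k: (-6)·(-2) - (-13)·1 = 12 - (-13) = 25
PQ × PR = (-217, 154, 25)

(-217, 154, 25)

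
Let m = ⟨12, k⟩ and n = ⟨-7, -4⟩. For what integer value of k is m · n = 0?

-21

m · n = 12·(-7) + k·(-4) = -84 - 4k
Set equal to 0: -4k = 84, so k = -21.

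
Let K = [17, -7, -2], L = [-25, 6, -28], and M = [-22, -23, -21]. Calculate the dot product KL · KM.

1924

KL = L − K = (-42, 13, -26)
KM = M − K = (-39, -16, -19)
KL · KM = (-42)·(-39) + 13·(-16) + (-26)·(-19) = 1638 - 208 + 494 = 1924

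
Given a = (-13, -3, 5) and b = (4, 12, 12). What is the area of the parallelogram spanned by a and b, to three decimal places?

i: (-3)·12 - 5·12 = -36 - 60 = -96
j: 5·4 - (-13)·12 = 20 - (-156) = 176
k: (-13)·12 - (-3)·4 = -156 - (-12) = -144
a × b = (-96, 176, -144)
|a × b| = √((-96)² + 176² + (-144)²) = √60928 ≈ 246.8360

246.836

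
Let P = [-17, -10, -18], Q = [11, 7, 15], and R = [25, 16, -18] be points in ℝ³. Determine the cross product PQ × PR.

PQ = (28, 17, 33)
PR = (42, 26, 0)
i: 17·0 - 33·26 = 0 - 858 = -858
j: 33·42 - 28·0 = 1386 - 0 = 1386
k: 28·26 - 17·42 = 728 - 714 = 14
PQ × PR = (-858, 1386, 14)

(-858, 1386, 14)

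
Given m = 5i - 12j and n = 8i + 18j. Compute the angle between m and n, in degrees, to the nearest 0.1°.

133.4

m · n = 5·8 + (-12)·18 = 40 - 216 = -176
|m|² = 25 + 144 = 169,  |m| = √169 ≈ 13.000000
|n|² = 64 + 324 = 388,  |n| = √388 ≈ 19.697716
cos θ = -176 / (13.000000 · 19.697716) ≈ -0.68731
θ = arccos(-0.68731) ≈ 133.4°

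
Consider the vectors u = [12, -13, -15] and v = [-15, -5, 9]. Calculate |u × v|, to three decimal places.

i: (-13)·9 - (-15)·(-5) = -117 - 75 = -192
j: (-15)·(-15) - 12·9 = 225 - 108 = 117
k: 12·(-5) - (-13)·(-15) = -60 - 195 = -255
u × v = (-192, 117, -255)
|u × v| = √((-192)² + 117² + (-255)²) = √115578 ≈ 339.9676

339.968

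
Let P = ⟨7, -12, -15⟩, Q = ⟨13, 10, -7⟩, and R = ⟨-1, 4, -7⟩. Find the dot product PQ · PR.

368

PQ = Q − P = (6, 22, 8)
PR = R − P = (-8, 16, 8)
PQ · PR = 6·(-8) + 22·16 + 8·8 = -48 + 352 + 64 = 368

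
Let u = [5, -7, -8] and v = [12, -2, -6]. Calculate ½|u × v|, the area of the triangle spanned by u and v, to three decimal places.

51.254

i: (-7)·(-6) - (-8)·(-2) = 42 - 16 = 26
j: (-8)·12 - 5·(-6) = -96 - (-30) = -66
k: 5·(-2) - (-7)·12 = -10 - (-84) = 74
u × v = (26, -66, 74)
|u × v| = √(26² + (-66)² + 74²) = √10508 ≈ 102.5085
area = ½ · 102.5085 ≈ 51.254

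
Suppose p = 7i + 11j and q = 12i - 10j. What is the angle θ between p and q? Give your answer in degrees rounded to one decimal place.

97.3

p · q = 7·12 + 11·(-10) = 84 - 110 = -26
|p|² = 49 + 121 = 170,  |p| = √170 ≈ 13.038405
|q|² = 144 + 100 = 244,  |q| = √244 ≈ 15.620499
cos θ = -26 / (13.038405 · 15.620499) ≈ -0.12766
θ = arccos(-0.12766) ≈ 97.3°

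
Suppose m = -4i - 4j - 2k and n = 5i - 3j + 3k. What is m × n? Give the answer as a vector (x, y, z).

i: (-4)·3 - (-2)·(-3) = -12 - 6 = -18
j: (-2)·5 - (-4)·3 = -10 - (-12) = 2
k: (-4)·(-3) - (-4)·5 = 12 - (-20) = 32
m × n = (-18, 2, 32)

(-18, 2, 32)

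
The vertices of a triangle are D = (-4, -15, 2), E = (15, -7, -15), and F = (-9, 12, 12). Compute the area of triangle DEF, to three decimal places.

389.665

DE = (19, 8, -17),  DF = (-5, 27, 10)
i: 8·10 - (-17)·27 = 80 - (-459) = 539
j: (-17)·(-5) - 19·10 = 85 - 190 = -105
k: 19·27 - 8·(-5) = 513 - (-40) = 553
DE × DF = (539, -105, 553)
|DE × DF| = √607355 ≈ 779.3298
area = ½ · 779.3298 ≈ 389.665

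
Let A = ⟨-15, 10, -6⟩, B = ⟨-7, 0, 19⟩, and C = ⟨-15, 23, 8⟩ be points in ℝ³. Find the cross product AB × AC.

(-465, -112, 104)

AB = (8, -10, 25)
AC = (0, 13, 14)
i: (-10)·14 - 25·13 = -140 - 325 = -465
j: 25·0 - 8·14 = 0 - 112 = -112
k: 8·13 - (-10)·0 = 104 - 0 = 104
AB × AC = (-465, -112, 104)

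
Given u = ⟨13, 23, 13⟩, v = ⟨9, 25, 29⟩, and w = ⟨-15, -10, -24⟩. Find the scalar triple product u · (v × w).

-5362

v × w:
i: 25·(-24) - 29·(-10) = -600 - (-290) = -310
j: 29·(-15) - 9·(-24) = -435 - (-216) = -219
k: 9·(-10) - 25·(-15) = -90 - (-375) = 285
v × w = (-310, -219, 285)
u · (v × w) = 13·(-310) + 23·(-219) + 13·285 = -4030 - 5037 + 3705 = -5362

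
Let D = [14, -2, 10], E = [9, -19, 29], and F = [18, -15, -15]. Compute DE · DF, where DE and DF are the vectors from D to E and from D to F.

DE = E − D = (-5, -17, 19)
DF = F − D = (4, -13, -25)
DE · DF = (-5)·4 + (-17)·(-13) + 19·(-25) = -20 + 221 - 475 = -274

-274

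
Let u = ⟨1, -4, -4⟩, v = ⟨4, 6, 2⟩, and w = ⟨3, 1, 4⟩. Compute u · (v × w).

v × w:
i: 6·4 - 2·1 = 24 - 2 = 22
j: 2·3 - 4·4 = 6 - 16 = -10
k: 4·1 - 6·3 = 4 - 18 = -14
v × w = (22, -10, -14)
u · (v × w) = 1·22 + (-4)·(-10) + (-4)·(-14) = 22 + 40 + 56 = 118

118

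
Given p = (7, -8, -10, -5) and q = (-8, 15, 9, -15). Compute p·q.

p · q = 7·(-8) + (-8)·15 + (-10)·9 + (-5)·(-15) = -56 - 120 - 90 + 75 = -191

-191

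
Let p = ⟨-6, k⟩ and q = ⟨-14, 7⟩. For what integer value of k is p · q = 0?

-12

p · q = (-6)·(-14) + k·7 = 84 + 7k
Set equal to 0: 7k = -84, so k = -12.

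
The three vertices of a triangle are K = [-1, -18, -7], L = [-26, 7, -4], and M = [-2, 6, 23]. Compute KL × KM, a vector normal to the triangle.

(678, 747, -575)

KL = (-25, 25, 3)
KM = (-1, 24, 30)
i: 25·30 - 3·24 = 750 - 72 = 678
j: 3·(-1) - (-25)·30 = -3 - (-750) = 747
k: (-25)·24 - 25·(-1) = -600 - (-25) = -575
KL × KM = (678, 747, -575)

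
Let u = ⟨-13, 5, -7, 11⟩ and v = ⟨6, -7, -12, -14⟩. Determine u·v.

-183

u · v = (-13)·6 + 5·(-7) + (-7)·(-12) + 11·(-14) = -78 - 35 + 84 - 154 = -183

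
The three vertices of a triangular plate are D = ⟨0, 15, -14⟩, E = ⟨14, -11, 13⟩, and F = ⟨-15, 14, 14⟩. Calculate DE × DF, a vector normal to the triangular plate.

DE = (14, -26, 27)
DF = (-15, -1, 28)
i: (-26)·28 - 27·(-1) = -728 - (-27) = -701
j: 27·(-15) - 14·28 = -405 - 392 = -797
k: 14·(-1) - (-26)·(-15) = -14 - 390 = -404
DE × DF = (-701, -797, -404)

(-701, -797, -404)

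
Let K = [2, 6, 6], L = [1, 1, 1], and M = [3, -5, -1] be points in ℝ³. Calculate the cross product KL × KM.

(-20, -12, 16)

KL = (-1, -5, -5)
KM = (1, -11, -7)
i: (-5)·(-7) - (-5)·(-11) = 35 - 55 = -20
j: (-5)·1 - (-1)·(-7) = -5 - 7 = -12
k: (-1)·(-11) - (-5)·1 = 11 - (-5) = 16
KL × KM = (-20, -12, 16)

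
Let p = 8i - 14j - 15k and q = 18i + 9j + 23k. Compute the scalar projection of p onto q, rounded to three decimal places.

p · q = 8·18 + (-14)·9 + (-15)·23 = 144 - 126 - 345 = -327
|q| = √(324 + 81 + 529) = √934 ≈ 30.5614
comp_q p = -327 / √934 ≈ -10.700

-10.700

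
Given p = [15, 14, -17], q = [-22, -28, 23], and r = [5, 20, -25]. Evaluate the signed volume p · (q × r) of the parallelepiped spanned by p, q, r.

q × r:
i: (-28)·(-25) - 23·20 = 700 - 460 = 240
j: 23·5 - (-22)·(-25) = 115 - 550 = -435
k: (-22)·20 - (-28)·5 = -440 - (-140) = -300
q × r = (240, -435, -300)
p · (q × r) = 15·240 + 14·(-435) + (-17)·(-300) = 3600 - 6090 + 5100 = 2610

2610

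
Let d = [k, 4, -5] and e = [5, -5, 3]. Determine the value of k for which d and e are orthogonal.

d · e = k·5 + 4·(-5) + (-5)·3 = -35 + 5k
Set equal to 0: 5k = 35, so k = 7.

7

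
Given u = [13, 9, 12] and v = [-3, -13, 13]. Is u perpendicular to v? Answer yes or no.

u · v = 13·(-3) + 9·(-13) + 12·13 = -39 - 117 + 156 = 0
Zero, so the vectors are orthogonal.

yes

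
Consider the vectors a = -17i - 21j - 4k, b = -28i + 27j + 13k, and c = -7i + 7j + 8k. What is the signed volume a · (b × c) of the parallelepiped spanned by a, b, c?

-4890

b × c:
i: 27·8 - 13·7 = 216 - 91 = 125
j: 13·(-7) - (-28)·8 = -91 - (-224) = 133
k: (-28)·7 - 27·(-7) = -196 - (-189) = -7
b × c = (125, 133, -7)
a · (b × c) = (-17)·125 + (-21)·133 + (-4)·(-7) = -2125 - 2793 + 28 = -4890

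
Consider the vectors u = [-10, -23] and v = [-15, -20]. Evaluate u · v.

610

u · v = (-10)·(-15) + (-23)·(-20) = 150 + 460 = 610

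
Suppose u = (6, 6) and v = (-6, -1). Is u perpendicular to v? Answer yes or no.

u · v = 6·(-6) + 6·(-1) = -36 - 6 = -42
Nonzero, so the vectors are not orthogonal.

no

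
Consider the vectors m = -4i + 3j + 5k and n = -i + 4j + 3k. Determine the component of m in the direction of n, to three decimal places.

m · n = (-4)·(-1) + 3·4 + 5·3 = 4 + 12 + 15 = 31
|n| = √(1 + 16 + 9) = √26 ≈ 5.0990
comp_n m = 31 / √26 ≈ 6.080

6.080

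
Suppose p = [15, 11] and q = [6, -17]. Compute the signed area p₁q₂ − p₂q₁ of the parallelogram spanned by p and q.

15·(-17) - 11·6 = -255 - 66 = -321

-321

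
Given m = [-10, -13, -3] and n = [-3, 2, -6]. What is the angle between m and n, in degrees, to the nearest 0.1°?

79.1

m · n = (-10)·(-3) + (-13)·2 + (-3)·(-6) = 30 - 26 + 18 = 22
|m|² = 100 + 169 + 9 = 278,  |m| = √278 ≈ 16.673332
|n|² = 9 + 4 + 36 = 49,  |n| = √49 ≈ 7.000000
cos θ = 22 / (16.673332 · 7.000000) ≈ 0.18850
θ = arccos(0.18850) ≈ 79.1°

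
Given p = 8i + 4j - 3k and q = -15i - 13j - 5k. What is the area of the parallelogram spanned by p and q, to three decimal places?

112.437

i: 4·(-5) - (-3)·(-13) = -20 - 39 = -59
j: (-3)·(-15) - 8·(-5) = 45 - (-40) = 85
k: 8·(-13) - 4·(-15) = -104 - (-60) = -44
p × q = (-59, 85, -44)
|p × q| = √((-59)² + 85² + (-44)²) = √12642 ≈ 112.4366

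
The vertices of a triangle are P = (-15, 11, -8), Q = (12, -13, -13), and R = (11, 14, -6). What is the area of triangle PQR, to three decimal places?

364.681

PQ = (27, -24, -5),  PR = (26, 3, 2)
i: (-24)·2 - (-5)·3 = -48 - (-15) = -33
j: (-5)·26 - 27·2 = -130 - 54 = -184
k: 27·3 - (-24)·26 = 81 - (-624) = 705
PQ × PR = (-33, -184, 705)
|PQ × PR| = √531970 ≈ 729.3627
area = ½ · 729.3627 ≈ 364.681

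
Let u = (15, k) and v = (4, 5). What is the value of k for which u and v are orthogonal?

u · v = 15·4 + k·5 = 60 + 5k
Set equal to 0: 5k = -60, so k = -12.

-12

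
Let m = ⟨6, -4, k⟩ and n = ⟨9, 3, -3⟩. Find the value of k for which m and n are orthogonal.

m · n = 6·9 + (-4)·3 + k·(-3) = 42 - 3k
Set equal to 0: -3k = -42, so k = 14.

14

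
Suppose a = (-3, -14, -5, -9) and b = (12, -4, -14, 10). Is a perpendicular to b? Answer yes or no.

a · b = (-3)·12 + (-14)·(-4) + (-5)·(-14) + (-9)·10 = -36 + 56 + 70 - 90 = 0
Zero, so the vectors are orthogonal.

yes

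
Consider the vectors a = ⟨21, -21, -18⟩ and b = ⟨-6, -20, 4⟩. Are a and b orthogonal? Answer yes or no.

a · b = 21·(-6) + (-21)·(-20) + (-18)·4 = -126 + 420 - 72 = 222
Nonzero, so the vectors are not orthogonal.

no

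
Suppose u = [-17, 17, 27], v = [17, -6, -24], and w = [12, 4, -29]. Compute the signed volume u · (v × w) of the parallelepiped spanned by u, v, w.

2675

v × w:
i: (-6)·(-29) - (-24)·4 = 174 - (-96) = 270
j: (-24)·12 - 17·(-29) = -288 - (-493) = 205
k: 17·4 - (-6)·12 = 68 - (-72) = 140
v × w = (270, 205, 140)
u · (v × w) = (-17)·270 + 17·205 + 27·140 = -4590 + 3485 + 3780 = 2675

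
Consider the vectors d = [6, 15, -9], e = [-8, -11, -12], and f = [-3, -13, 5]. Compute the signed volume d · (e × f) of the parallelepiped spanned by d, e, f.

-765

e × f:
i: (-11)·5 - (-12)·(-13) = -55 - 156 = -211
j: (-12)·(-3) - (-8)·5 = 36 - (-40) = 76
k: (-8)·(-13) - (-11)·(-3) = 104 - 33 = 71
e × f = (-211, 76, 71)
d · (e × f) = 6·(-211) + 15·76 + (-9)·71 = -1266 + 1140 - 639 = -765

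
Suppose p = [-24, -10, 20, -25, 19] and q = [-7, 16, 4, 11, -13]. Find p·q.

-434

p · q = (-24)·(-7) + (-10)·16 + 20·4 + (-25)·11 + 19·(-13) = 168 - 160 + 80 - 275 - 247 = -434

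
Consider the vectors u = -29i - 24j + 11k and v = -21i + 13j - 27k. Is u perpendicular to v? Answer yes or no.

yes

u · v = (-29)·(-21) + (-24)·13 + 11·(-27) = 609 - 312 - 297 = 0
Zero, so the vectors are orthogonal.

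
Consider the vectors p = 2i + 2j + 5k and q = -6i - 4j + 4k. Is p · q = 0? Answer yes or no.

p · q = 2·(-6) + 2·(-4) + 5·4 = -12 - 8 + 20 = 0
Zero, so the vectors are orthogonal.

yes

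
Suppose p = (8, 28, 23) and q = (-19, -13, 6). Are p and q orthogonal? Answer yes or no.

p · q = 8·(-19) + 28·(-13) + 23·6 = -152 - 364 + 138 = -378
Nonzero, so the vectors are not orthogonal.

no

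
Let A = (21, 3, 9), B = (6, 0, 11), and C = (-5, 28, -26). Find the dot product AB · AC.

245

AB = B − A = (-15, -3, 2)
AC = C − A = (-26, 25, -35)
AB · AC = (-15)·(-26) + (-3)·25 + 2·(-35) = 390 - 75 - 70 = 245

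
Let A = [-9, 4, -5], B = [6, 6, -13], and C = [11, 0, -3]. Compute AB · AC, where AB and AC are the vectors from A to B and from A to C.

AB = B − A = (15, 2, -8)
AC = C − A = (20, -4, 2)
AB · AC = 15·20 + 2·(-4) + (-8)·2 = 300 - 8 - 16 = 276

276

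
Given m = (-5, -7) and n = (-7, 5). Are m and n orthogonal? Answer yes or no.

yes

m · n = (-5)·(-7) + (-7)·5 = 35 - 35 = 0
Zero, so the vectors are orthogonal.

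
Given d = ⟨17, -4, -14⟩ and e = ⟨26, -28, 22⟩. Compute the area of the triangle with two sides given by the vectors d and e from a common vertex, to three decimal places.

i: (-4)·22 - (-14)·(-28) = -88 - 392 = -480
j: (-14)·26 - 17·22 = -364 - 374 = -738
k: 17·(-28) - (-4)·26 = -476 - (-104) = -372
d × e = (-480, -738, -372)
|d × e| = √((-480)² + (-738)² + (-372)²) = √913428 ≈ 955.7343
area = ½ · 955.7343 ≈ 477.867

477.867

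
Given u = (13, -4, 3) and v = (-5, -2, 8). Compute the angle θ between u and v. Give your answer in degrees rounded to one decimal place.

u · v = 13·(-5) + (-4)·(-2) + 3·8 = -65 + 8 + 24 = -33
|u|² = 169 + 16 + 9 = 194,  |u| = √194 ≈ 13.928388
|v|² = 25 + 4 + 64 = 93,  |v| = √93 ≈ 9.643651
cos θ = -33 / (13.928388 · 9.643651) ≈ -0.24568
θ = arccos(-0.24568) ≈ 104.2°

104.2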